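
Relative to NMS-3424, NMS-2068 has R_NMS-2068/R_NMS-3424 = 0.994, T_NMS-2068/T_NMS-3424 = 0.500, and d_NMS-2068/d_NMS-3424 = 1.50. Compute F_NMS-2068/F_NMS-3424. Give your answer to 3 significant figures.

L_NMS-2068/L_NMS-3424 = (R_NMS-2068/R_NMS-3424)²(T_NMS-2068/T_NMS-3424)⁴ = (0.994)² × (0.500)⁴ = 0.06175.
F_NMS-2068/F_NMS-3424 = (L_NMS-2068/L_NMS-3424)/(d_NMS-2068/d_NMS-3424)² = 0.06175 / (1.50)² = 0.02745.

0.0274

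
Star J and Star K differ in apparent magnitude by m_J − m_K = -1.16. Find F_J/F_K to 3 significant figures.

2.91

F_J/F_K = 10^(−(m_J − m_K)/2.5) = 10^(1.16/2.5) = 10^0.464 = 2.911.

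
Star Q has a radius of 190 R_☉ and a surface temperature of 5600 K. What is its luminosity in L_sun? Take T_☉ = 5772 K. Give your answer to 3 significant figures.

3.20×10^4 L_sun

L/L_☉ = (R/R_☉)² (T/T_☉)⁴ = (190)² × (5600/5772)⁴
       = 3.610×10^4 × (0.9702)⁴ = 3.610×10^4 × 0.8860 = 3.199×10^4.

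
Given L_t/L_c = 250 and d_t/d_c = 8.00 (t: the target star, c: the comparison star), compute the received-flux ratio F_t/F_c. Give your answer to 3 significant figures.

3.91

F = L/(4πd²), so F_t/F_c = (L_t/L_c) / (d_t/d_c)²
= 250 / (8.00)² = 250 / 64.00 = 3.906.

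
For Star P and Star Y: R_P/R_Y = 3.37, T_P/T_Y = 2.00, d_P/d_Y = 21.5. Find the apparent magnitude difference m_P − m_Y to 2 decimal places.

1.01

L_P/L_Y = (3.37)²(2.00)⁴ = 181.7.
F_P/F_Y = (L_P/L_Y)/(d_P/d_Y)² = 181.7/462.2 = 0.3931.
m_P − m_Y = −2.5 log₁₀(0.3931) = 1.01.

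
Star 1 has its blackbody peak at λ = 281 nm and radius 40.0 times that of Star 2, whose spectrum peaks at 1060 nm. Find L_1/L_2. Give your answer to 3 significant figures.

3.24×10^5

Wien's law gives T ∝ 1/λ_max, so T_1/T_2 = λ_2/λ_1 = 1060/281 = 3.772.
Then L ∝ R²T⁴ gives L_1/L_2 = (40.0)² × (3.772)⁴ = 1600 × 202.5 = 3.240×10^5.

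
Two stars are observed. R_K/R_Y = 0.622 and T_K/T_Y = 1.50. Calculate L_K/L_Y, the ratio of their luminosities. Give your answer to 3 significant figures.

From the Stefan–Boltzmann law, L ∝ R²T⁴, so
L_K/L_Y = (R_K/R_Y)² (T_K/T_Y)⁴ = (0.622)² × (1.50)⁴ = 0.3869 × 5.062 = 1.959.

1.96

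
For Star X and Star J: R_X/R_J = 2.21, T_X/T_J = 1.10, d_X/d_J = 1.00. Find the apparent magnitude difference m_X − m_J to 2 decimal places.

-2.14

L_X/L_J = (2.21)²(1.10)⁴ = 7.151.
F_X/F_J = (L_X/L_J)/(d_X/d_J)² = 7.151/1.000 = 7.151.
m_X − m_J = −2.5 log₁₀(7.151) = -2.14.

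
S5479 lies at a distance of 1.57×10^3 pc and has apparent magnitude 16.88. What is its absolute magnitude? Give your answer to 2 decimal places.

M = m − 5 log₁₀(d/10 pc) = 16.88 − 5 log₁₀(1.57×10^3/10)
  = 16.88 − 5 × 2.196 = 16.88 − 10.98 = 5.90.

5.90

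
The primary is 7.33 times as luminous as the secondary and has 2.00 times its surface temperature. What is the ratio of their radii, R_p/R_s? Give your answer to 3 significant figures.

0.677

L ∝ R²T⁴ gives R ∝ √L / T², so
R_p/R_s = √(7.33) / (2.00)² = 2.707 / 4.000 = 0.6768.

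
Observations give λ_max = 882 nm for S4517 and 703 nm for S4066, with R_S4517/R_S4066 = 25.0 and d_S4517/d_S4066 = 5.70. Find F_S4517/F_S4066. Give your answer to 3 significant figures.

7.76

Wien's law: T_S4517/T_S4066 = λ_S4066/λ_S4517 = 703/882 = 0.7971.
L_S4517/L_S4066 = (R_S4517/R_S4066)²(T_S4517/T_S4066)⁴ = (25.0)²(0.7971)⁴ = 252.2.
F_S4517/F_S4066 = (L_S4517/L_S4066)/(d_S4517/d_S4066)² = 252.2/(5.70)² = 7.764.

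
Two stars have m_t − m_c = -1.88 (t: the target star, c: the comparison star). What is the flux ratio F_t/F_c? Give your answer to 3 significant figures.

F_t/F_c = 10^(−(m_t − m_c)/2.5) = 10^(1.88/2.5) = 10^0.752 = 5.649.

5.65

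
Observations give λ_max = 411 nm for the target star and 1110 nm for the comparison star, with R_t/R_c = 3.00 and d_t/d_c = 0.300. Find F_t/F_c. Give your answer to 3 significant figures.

Wien's law: T_t/T_c = λ_c/λ_t = 1110/411 = 2.701.
L_t/L_c = (R_t/R_c)²(T_t/T_c)⁴ = (3.00)²(2.701)⁴ = 478.8.
F_t/F_c = (L_t/L_c)/(d_t/d_c)² = 478.8/(0.300)² = 5320.

5.32×10^3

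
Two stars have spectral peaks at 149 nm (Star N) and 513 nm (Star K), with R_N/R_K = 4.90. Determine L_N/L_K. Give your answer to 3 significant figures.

3.37×10^3

Wien's law gives T ∝ 1/λ_max, so T_N/T_K = λ_K/λ_N = 513/149 = 3.443.
Then L ∝ R²T⁴ gives L_N/L_K = (4.90)² × (3.443)⁴ = 24.01 × 140.5 = 3374.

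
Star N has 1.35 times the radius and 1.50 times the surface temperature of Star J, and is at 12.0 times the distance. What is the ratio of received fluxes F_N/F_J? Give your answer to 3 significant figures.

0.0641

L_N/L_J = (R_N/R_J)²(T_N/T_J)⁴ = (1.35)² × (1.50)⁴ = 9.226.
F_N/F_J = (L_N/L_J)/(d_N/d_J)² = 9.226 / (12.0)² = 0.06407.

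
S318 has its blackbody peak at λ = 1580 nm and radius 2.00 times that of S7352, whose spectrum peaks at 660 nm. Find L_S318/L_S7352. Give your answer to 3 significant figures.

Wien's law gives T ∝ 1/λ_max, so T_S318/T_S7352 = λ_S7352/λ_S318 = 660/1580 = 0.4177.
Then L ∝ R²T⁴ gives L_S318/L_S7352 = (2.00)² × (0.4177)⁴ = 4.000 × 0.03045 = 0.1218.

0.122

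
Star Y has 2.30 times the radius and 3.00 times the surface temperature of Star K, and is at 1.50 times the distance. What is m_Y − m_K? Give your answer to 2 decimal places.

-5.70

L_Y/L_K = (2.30)²(3.00)⁴ = 428.5.
F_Y/F_K = (L_Y/L_K)/(d_Y/d_K)² = 428.5/2.250 = 190.4.
m_Y − m_K = −2.5 log₁₀(190.4) = -5.70.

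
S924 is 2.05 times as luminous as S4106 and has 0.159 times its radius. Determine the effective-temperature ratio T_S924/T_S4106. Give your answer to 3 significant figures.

L ∝ R²T⁴ gives T ∝ (L/R²)^(1/4), so
T_S924/T_S4106 = (2.05 / 0.159²)^(1/4) = (81.09)^(1/4) = 3.001.

3.00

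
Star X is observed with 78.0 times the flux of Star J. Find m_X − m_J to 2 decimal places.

-4.73

m_X − m_J = −2.5 log₁₀(F_X/F_J) = −2.5 log₁₀(78.0) = −2.5 × (1.892) = -4.730.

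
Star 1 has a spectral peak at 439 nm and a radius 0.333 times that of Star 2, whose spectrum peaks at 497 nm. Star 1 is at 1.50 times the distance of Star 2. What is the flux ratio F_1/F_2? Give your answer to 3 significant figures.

Wien's law: T_1/T_2 = λ_2/λ_1 = 497/439 = 1.132.
L_1/L_2 = (R_1/R_2)²(T_1/T_2)⁴ = (0.333)²(1.132)⁴ = 0.1822.
F_1/F_2 = (L_1/L_2)/(d_1/d_2)² = 0.1822/(1.50)² = 0.08096.

0.0810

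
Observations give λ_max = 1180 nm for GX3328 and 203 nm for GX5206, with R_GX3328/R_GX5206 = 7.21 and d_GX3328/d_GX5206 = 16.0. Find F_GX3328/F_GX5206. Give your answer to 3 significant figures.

Wien's law: T_GX3328/T_GX5206 = λ_GX5206/λ_GX3328 = 203/1180 = 0.1720.
L_GX3328/L_GX5206 = (R_GX3328/R_GX5206)²(T_GX3328/T_GX5206)⁴ = (7.21)²(0.1720)⁴ = 0.04553.
F_GX3328/F_GX5206 = (L_GX3328/L_GX5206)/(d_GX3328/d_GX5206)² = 0.04553/(16.0)² = 1.779×10^-4.

1.78×10^-4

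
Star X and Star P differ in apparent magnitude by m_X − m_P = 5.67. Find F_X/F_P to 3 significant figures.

F_X/F_P = 10^(−(m_X − m_P)/2.5) = 10^(-5.67/2.5) = 10^-2.268 = 0.005395.

0.00540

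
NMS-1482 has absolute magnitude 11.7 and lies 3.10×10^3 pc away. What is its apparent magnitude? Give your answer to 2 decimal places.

m = M + 5 log₁₀(d/10 pc) = 11.7 + 5 log₁₀(3.10×10^3/10)
  = 11.7 + 5 × 2.491 = 11.7 + 12.46 = 24.16.

24.16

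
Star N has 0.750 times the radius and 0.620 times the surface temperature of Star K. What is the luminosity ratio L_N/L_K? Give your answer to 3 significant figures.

From the Stefan–Boltzmann law, L ∝ R²T⁴, so
L_N/L_K = (R_N/R_K)² (T_N/T_K)⁴ = (0.750)² × (0.620)⁴ = 0.5625 × 0.1478 = 0.08312.

0.0831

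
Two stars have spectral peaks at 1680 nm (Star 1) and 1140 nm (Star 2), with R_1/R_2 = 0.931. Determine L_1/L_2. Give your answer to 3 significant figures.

Wien's law gives T ∝ 1/λ_max, so T_1/T_2 = λ_2/λ_1 = 1140/1680 = 0.6786.
Then L ∝ R²T⁴ gives L_1/L_2 = (0.931)² × (0.6786)⁴ = 0.8668 × 0.2120 = 0.1838.

0.184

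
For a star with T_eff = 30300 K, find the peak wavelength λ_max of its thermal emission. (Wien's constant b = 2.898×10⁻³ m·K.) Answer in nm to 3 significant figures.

λ_max = b/T = 2.898×10⁻³ / 30300 = 9.56×10^-8 m = 95.64 nm.

95.6 nm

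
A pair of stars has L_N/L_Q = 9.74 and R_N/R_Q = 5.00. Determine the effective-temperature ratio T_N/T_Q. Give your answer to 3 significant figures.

0.790

L ∝ R²T⁴ gives T ∝ (L/R²)^(1/4), so
T_N/T_Q = (9.74 / 5.00²)^(1/4) = (0.3896)^(1/4) = 0.7901.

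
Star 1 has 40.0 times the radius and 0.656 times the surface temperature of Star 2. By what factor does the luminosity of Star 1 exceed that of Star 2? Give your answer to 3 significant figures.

296

From the Stefan–Boltzmann law, L ∝ R²T⁴, so
L_1/L_2 = (R_1/R_2)² (T_1/T_2)⁴ = (40.0)² × (0.656)⁴ = 1600 × 0.1852 = 296.3.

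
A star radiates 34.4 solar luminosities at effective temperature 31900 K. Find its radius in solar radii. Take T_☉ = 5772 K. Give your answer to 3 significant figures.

0.192 solar radii

R/R_☉ = √(L/L_☉) / (T/T_☉)² = √(34.4) / (5.527)²
       = 5.865 / 30.54 = 0.1920.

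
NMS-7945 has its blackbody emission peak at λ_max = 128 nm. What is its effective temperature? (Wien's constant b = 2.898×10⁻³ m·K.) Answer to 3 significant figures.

T = b/λ_max = 2.898×10⁻³ / (128×10⁻⁹) = 2.264×10^4 K.

2.26×10^4 K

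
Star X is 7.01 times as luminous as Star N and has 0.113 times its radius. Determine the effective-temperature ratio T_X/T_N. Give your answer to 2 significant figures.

4.8

L ∝ R²T⁴ gives T ∝ (L/R²)^(1/4), so
T_X/T_N = (7.01 / 0.113²)^(1/4) = (549.0)^(1/4) = 4.841.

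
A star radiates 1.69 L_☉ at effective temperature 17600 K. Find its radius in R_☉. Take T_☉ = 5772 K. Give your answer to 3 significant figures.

R/R_☉ = √(L/L_☉) / (T/T_☉)² = √(1.69) / (3.049)²
       = 1.300 / 9.298 = 0.1398.

0.140 R_☉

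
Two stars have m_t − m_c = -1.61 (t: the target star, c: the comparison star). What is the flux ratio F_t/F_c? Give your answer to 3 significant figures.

F_t/F_c = 10^(−(m_t − m_c)/2.5) = 10^(1.61/2.5) = 10^0.644 = 4.406.

4.41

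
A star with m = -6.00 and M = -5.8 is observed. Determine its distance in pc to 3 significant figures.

9.12 pc

m − M = 5 log₁₀(d/10 pc)
-6.00 − (-5.8) = -0.20 = 5 log₁₀(d/10)
d = 10 × 10^(-0.20/5) = 10 × 10^-0.040 = 9.120 pc.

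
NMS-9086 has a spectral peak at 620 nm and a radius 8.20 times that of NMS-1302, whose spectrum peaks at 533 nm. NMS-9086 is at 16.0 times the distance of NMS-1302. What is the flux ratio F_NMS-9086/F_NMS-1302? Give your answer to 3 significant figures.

0.143

Wien's law: T_NMS-9086/T_NMS-1302 = λ_NMS-1302/λ_NMS-9086 = 533/620 = 0.8597.
L_NMS-9086/L_NMS-1302 = (R_NMS-9086/R_NMS-1302)²(T_NMS-9086/T_NMS-1302)⁴ = (8.20)²(0.8597)⁴ = 36.73.
F_NMS-9086/F_NMS-1302 = (L_NMS-9086/L_NMS-1302)/(d_NMS-9086/d_NMS-1302)² = 36.73/(16.0)² = 0.1435.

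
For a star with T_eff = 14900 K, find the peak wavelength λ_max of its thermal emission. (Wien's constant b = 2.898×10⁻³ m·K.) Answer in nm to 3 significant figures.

λ_max = b/T = 2.898×10⁻³ / 14900 = 1.94×10^-7 m = 194.5 nm.

194 nm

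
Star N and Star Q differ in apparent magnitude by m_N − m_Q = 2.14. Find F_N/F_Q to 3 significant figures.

F_N/F_Q = 10^(−(m_N − m_Q)/2.5) = 10^(-2.14/2.5) = 10^-0.856 = 0.1393.

0.139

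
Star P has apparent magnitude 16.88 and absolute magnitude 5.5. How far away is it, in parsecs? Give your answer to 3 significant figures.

m − M = 5 log₁₀(d/10 pc)
16.88 − (5.5) = 11.38 = 5 log₁₀(d/10)
d = 10 × 10^(11.38/5) = 10 × 10^2.276 = 1888 pc.

1.89×10^3 pc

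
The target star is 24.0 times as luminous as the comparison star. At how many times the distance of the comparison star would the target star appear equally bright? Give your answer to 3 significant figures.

4.90

Equal flux requires L_t/d_t² = L_c/d_c², so d_t/d_c = √(L_t/L_c)
= √(24.0) = 4.899.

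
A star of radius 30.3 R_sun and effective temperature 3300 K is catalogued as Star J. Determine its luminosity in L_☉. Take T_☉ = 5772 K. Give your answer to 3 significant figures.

L/L_☉ = (R/R_☉)² (T/T_☉)⁴ = (30.3)² × (3300/5772)⁴
       = 918.1 × (0.5717)⁴ = 918.1 × 0.1068 = 98.09.

98.1 L_☉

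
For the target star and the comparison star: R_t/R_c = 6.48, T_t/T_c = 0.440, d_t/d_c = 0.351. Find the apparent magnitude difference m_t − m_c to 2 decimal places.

-2.77

L_t/L_c = (6.48)²(0.440)⁴ = 1.574.
F_t/F_c = (L_t/L_c)/(d_t/d_c)² = 1.574/0.1232 = 12.77.
m_t − m_c = −2.5 log₁₀(12.77) = -2.77.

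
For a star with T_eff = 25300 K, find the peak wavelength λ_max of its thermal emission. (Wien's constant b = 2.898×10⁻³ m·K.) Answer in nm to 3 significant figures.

λ_max = b/T = 2.898×10⁻³ / 25300 = 1.15×10^-7 m = 114.5 nm.

115 nm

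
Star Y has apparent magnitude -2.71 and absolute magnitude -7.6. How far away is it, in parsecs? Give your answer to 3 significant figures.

95.1 pc

m − M = 5 log₁₀(d/10 pc)
-2.71 − (-7.6) = 4.89 = 5 log₁₀(d/10)
d = 10 × 10^(4.89/5) = 10 × 10^0.978 = 95.06 pc.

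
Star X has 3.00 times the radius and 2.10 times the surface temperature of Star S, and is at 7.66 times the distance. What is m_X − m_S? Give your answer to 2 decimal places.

-1.19

L_X/L_S = (3.00)²(2.10)⁴ = 175.0.
F_X/F_S = (L_X/L_S)/(d_X/d_S)² = 175.0/58.68 = 2.983.
m_X − m_S = −2.5 log₁₀(2.983) = -1.19.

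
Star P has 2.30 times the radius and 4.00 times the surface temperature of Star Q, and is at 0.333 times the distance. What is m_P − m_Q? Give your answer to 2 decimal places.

-10.22

L_P/L_Q = (2.30)²(4.00)⁴ = 1354.
F_P/F_Q = (L_P/L_Q)/(d_P/d_Q)² = 1354/0.1109 = 1.221×10^4.
m_P − m_Q = −2.5 log₁₀(1.221×10^4) = -10.22.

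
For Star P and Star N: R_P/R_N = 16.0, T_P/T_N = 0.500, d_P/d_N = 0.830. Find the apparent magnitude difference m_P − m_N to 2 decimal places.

-3.41

L_P/L_N = (16.0)²(0.500)⁴ = 16.00.
F_P/F_N = (L_P/L_N)/(d_P/d_N)² = 16.00/0.6889 = 23.23.
m_P − m_N = −2.5 log₁₀(23.23) = -3.41.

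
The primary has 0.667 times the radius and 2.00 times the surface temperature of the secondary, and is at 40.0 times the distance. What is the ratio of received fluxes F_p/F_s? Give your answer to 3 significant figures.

L_p/L_s = (R_p/R_s)²(T_p/T_s)⁴ = (0.667)² × (2.00)⁴ = 7.118.
F_p/F_s = (L_p/L_s)/(d_p/d_s)² = 7.118 / (40.0)² = 0.004449.

0.00445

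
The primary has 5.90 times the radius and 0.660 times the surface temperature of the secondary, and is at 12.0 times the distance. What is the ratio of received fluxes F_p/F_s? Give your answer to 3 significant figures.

0.0459

L_p/L_s = (R_p/R_s)²(T_p/T_s)⁴ = (5.90)² × (0.660)⁴ = 6.605.
F_p/F_s = (L_p/L_s)/(d_p/d_s)² = 6.605 / (12.0)² = 0.04587.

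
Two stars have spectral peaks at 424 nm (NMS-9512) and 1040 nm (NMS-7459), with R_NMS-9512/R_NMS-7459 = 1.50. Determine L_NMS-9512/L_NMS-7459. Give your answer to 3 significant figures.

Wien's law gives T ∝ 1/λ_max, so T_NMS-9512/T_NMS-7459 = λ_NMS-7459/λ_NMS-9512 = 1040/424 = 2.453.
Then L ∝ R²T⁴ gives L_NMS-9512/L_NMS-7459 = (1.50)² × (2.453)⁴ = 2.250 × 36.20 = 81.44.

81.4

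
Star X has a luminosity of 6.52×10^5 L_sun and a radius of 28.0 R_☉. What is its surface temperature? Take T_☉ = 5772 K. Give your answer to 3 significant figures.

T/T_☉ = (L/L_☉)^(1/4) / (R/R_☉)^(1/2)
T = 5772 × (6.52×10^5)^(1/4) / √(28.0) = 5772 × 28.42 / 5.292 = 3.100×10^4 K.

3.10×10^4 K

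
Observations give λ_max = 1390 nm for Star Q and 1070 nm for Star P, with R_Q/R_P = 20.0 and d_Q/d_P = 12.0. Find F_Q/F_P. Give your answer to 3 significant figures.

0.975

Wien's law: T_Q/T_P = λ_P/λ_Q = 1070/1390 = 0.7698.
L_Q/L_P = (R_Q/R_P)²(T_Q/T_P)⁴ = (20.0)²(0.7698)⁴ = 140.5.
F_Q/F_P = (L_Q/L_P)/(d_Q/d_P)² = 140.5/(12.0)² = 0.9754.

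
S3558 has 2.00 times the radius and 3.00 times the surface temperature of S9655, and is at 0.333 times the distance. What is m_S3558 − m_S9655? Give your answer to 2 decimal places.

L_S3558/L_S9655 = (2.00)²(3.00)⁴ = 324.0.
F_S3558/F_S9655 = (L_S3558/L_S9655)/(d_S3558/d_S9655)² = 324.0/0.1109 = 2922.
m_S3558 − m_S9655 = −2.5 log₁₀(2922) = -8.66.

-8.66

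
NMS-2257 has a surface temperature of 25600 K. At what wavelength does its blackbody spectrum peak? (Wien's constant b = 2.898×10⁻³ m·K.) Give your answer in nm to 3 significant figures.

λ_max = b/T = 2.898×10⁻³ / 25600 = 1.13×10^-7 m = 113.2 nm.

113 nm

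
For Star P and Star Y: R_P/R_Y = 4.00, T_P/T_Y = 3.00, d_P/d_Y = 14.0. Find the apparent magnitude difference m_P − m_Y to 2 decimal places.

L_P/L_Y = (4.00)²(3.00)⁴ = 1296.
F_P/F_Y = (L_P/L_Y)/(d_P/d_Y)² = 1296/196.0 = 6.612.
m_P − m_Y = −2.5 log₁₀(6.612) = -2.05.

-2.05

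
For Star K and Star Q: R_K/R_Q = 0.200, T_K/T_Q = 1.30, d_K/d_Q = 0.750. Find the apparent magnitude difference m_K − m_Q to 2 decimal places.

1.73

L_K/L_Q = (0.200)²(1.30)⁴ = 0.1142.
F_K/F_Q = (L_K/L_Q)/(d_K/d_Q)² = 0.1142/0.5625 = 0.2031.
m_K − m_Q = −2.5 log₁₀(0.2031) = 1.73.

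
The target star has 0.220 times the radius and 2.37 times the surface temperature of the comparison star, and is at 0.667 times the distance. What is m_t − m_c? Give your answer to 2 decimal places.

L_t/L_c = (0.220)²(2.37)⁴ = 1.527.
F_t/F_c = (L_t/L_c)/(d_t/d_c)² = 1.527/0.4449 = 3.432.
m_t − m_c = −2.5 log₁₀(3.432) = -1.34.

-1.34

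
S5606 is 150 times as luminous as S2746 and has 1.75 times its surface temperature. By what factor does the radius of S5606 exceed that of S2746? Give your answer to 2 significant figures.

L ∝ R²T⁴ gives R ∝ √L / T², so
R_S5606/R_S2746 = √(150) / (1.75)² = 12.25 / 3.062 = 3.999.

4.0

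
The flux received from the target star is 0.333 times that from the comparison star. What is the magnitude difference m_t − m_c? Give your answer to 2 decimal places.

m_t − m_c = −2.5 log₁₀(F_t/F_c) = −2.5 log₁₀(0.333) = −2.5 × (-0.478) = 1.194.

1.19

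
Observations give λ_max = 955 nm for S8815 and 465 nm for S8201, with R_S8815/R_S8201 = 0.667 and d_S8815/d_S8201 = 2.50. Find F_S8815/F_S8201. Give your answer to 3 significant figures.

0.00400

Wien's law: T_S8815/T_S8201 = λ_S8201/λ_S8815 = 465/955 = 0.4869.
L_S8815/L_S8201 = (R_S8815/R_S8201)²(T_S8815/T_S8201)⁴ = (0.667)²(0.4869)⁴ = 0.02501.
F_S8815/F_S8201 = (L_S8815/L_S8201)/(d_S8815/d_S8201)² = 0.02501/(2.50)² = 0.004001.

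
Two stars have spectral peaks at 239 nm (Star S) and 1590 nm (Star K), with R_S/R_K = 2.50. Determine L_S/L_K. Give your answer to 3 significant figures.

1.22×10^4

Wien's law gives T ∝ 1/λ_max, so T_S/T_K = λ_K/λ_S = 1590/239 = 6.653.
Then L ∝ R²T⁴ gives L_S/L_K = (2.50)² × (6.653)⁴ = 6.250 × 1959 = 1.224×10^4.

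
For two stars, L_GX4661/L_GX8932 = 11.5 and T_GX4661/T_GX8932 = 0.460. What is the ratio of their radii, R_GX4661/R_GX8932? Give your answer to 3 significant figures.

16.0

L ∝ R²T⁴ gives R ∝ √L / T², so
R_GX4661/R_GX8932 = √(11.5) / (0.460)² = 3.391 / 0.2116 = 16.03.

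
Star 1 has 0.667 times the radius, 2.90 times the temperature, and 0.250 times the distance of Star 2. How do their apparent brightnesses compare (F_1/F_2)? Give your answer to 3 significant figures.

503

L_1/L_2 = (R_1/R_2)²(T_1/T_2)⁴ = (0.667)² × (2.90)⁴ = 31.47.
F_1/F_2 = (L_1/L_2)/(d_1/d_2)² = 31.47 / (0.250)² = 503.5.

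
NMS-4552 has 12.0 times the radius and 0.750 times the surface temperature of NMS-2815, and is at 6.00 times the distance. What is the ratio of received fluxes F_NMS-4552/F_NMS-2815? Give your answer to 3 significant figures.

L_NMS-4552/L_NMS-2815 = (R_NMS-4552/R_NMS-2815)²(T_NMS-4552/T_NMS-2815)⁴ = (12.0)² × (0.750)⁴ = 45.56.
F_NMS-4552/F_NMS-2815 = (L_NMS-4552/L_NMS-2815)/(d_NMS-4552/d_NMS-2815)² = 45.56 / (6.00)² = 1.266.

1.27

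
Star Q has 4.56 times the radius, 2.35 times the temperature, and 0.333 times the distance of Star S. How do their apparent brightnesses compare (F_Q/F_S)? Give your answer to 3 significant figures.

5.72×10^3

L_Q/L_S = (R_Q/R_S)²(T_Q/T_S)⁴ = (4.56)² × (2.35)⁴ = 634.2.
F_Q/F_S = (L_Q/L_S)/(d_Q/d_S)² = 634.2 / (0.333)² = 5719.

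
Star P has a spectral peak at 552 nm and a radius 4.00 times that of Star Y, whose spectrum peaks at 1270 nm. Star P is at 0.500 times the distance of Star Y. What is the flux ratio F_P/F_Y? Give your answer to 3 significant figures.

Wien's law: T_P/T_Y = λ_Y/λ_P = 1270/552 = 2.301.
L_P/L_Y = (R_P/R_Y)²(T_P/T_Y)⁴ = (4.00)²(2.301)⁴ = 448.3.
F_P/F_Y = (L_P/L_Y)/(d_P/d_Y)² = 448.3/(0.500)² = 1793.

1.79×10^3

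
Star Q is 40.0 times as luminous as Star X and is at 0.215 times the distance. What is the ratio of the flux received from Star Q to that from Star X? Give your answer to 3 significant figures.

865

F = L/(4πd²), so F_Q/F_X = (L_Q/L_X) / (d_Q/d_X)²
= 40.0 / (0.215)² = 40.0 / 0.04622 = 865.3.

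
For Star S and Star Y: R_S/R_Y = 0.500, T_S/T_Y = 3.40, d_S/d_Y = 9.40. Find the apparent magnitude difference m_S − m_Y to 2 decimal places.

1.06

L_S/L_Y = (0.500)²(3.40)⁴ = 33.41.
F_S/F_Y = (L_S/L_Y)/(d_S/d_Y)² = 33.41/88.36 = 0.3781.
m_S − m_Y = −2.5 log₁₀(0.3781) = 1.06.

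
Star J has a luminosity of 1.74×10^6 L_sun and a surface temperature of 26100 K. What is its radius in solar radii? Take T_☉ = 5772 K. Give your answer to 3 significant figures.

R/R_☉ = √(L/L_☉) / (T/T_☉)² = √(1.74×10^6) / (4.522)²
       = 1319 / 20.45 = 64.51.

64.5 solar radii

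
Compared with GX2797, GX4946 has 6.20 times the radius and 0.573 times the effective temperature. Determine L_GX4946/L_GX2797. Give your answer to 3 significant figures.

From the Stefan–Boltzmann law, L ∝ R²T⁴, so
L_GX4946/L_GX2797 = (R_GX4946/R_GX2797)² (T_GX4946/T_GX2797)⁴ = (6.20)² × (0.573)⁴ = 38.44 × 0.1078 = 4.144.

4.14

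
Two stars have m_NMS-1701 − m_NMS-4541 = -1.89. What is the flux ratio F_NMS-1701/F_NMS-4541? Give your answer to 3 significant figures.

F_NMS-1701/F_NMS-4541 = 10^(−(m_NMS-1701 − m_NMS-4541)/2.5) = 10^(1.89/2.5) = 10^0.756 = 5.702.

5.70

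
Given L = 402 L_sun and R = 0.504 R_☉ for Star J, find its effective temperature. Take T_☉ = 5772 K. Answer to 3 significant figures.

3.64×10^4 K

T/T_☉ = (L/L_☉)^(1/4) / (R/R_☉)^(1/2)
T = 5772 × (402)^(1/4) / √(0.504) = 5772 × 4.478 / 0.7099 = 3.641×10^4 K.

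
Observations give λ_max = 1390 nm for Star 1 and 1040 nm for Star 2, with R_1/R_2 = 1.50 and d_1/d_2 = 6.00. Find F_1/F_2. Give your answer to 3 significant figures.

0.0196

Wien's law: T_1/T_2 = λ_2/λ_1 = 1040/1390 = 0.7482.
L_1/L_2 = (R_1/R_2)²(T_1/T_2)⁴ = (1.50)²(0.7482)⁴ = 0.7051.
F_1/F_2 = (L_1/L_2)/(d_1/d_2)² = 0.7051/(6.00)² = 0.01959.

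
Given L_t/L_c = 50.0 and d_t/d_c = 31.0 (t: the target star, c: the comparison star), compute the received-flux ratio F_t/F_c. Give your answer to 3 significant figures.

0.0520

F = L/(4πd²), so F_t/F_c = (L_t/L_c) / (d_t/d_c)²
= 50.0 / (31.0)² = 50.0 / 961.0 = 0.05203.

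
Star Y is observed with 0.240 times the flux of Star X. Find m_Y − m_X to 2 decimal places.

m_Y − m_X = −2.5 log₁₀(F_Y/F_X) = −2.5 log₁₀(0.240) = −2.5 × (-0.620) = 1.549.

1.55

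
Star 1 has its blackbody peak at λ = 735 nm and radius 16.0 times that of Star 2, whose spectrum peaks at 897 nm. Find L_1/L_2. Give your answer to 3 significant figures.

Wien's law gives T ∝ 1/λ_max, so T_1/T_2 = λ_2/λ_1 = 897/735 = 1.220.
Then L ∝ R²T⁴ gives L_1/L_2 = (16.0)² × (1.220)⁴ = 256.0 × 2.218 = 567.9.

568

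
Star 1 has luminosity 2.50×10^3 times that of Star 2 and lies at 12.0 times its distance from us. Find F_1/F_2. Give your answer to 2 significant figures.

F = L/(4πd²), so F_1/F_2 = (L_1/L_2) / (d_1/d_2)²
= 2.50×10^3 / (12.0)² = 2.50×10^3 / 144.0 = 17.36.

17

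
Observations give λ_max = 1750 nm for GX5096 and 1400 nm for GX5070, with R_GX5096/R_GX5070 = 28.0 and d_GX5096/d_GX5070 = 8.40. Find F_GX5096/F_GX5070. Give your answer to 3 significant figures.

4.55

Wien's law: T_GX5096/T_GX5070 = λ_GX5070/λ_GX5096 = 1400/1750 = 0.8000.
L_GX5096/L_GX5070 = (R_GX5096/R_GX5070)²(T_GX5096/T_GX5070)⁴ = (28.0)²(0.8000)⁴ = 321.1.
F_GX5096/F_GX5070 = (L_GX5096/L_GX5070)/(d_GX5096/d_GX5070)² = 321.1/(8.40)² = 4.551.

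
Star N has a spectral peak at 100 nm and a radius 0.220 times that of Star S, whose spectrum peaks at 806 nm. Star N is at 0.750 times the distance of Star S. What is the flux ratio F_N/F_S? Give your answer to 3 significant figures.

363

Wien's law: T_N/T_S = λ_S/λ_N = 806/100 = 8.060.
L_N/L_S = (R_N/R_S)²(T_N/T_S)⁴ = (0.220)²(8.060)⁴ = 204.3.
F_N/F_S = (L_N/L_S)/(d_N/d_S)² = 204.3/(0.750)² = 363.1.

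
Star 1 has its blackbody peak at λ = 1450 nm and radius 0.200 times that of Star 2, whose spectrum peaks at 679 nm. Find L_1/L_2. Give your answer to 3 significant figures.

0.00192

Wien's law gives T ∝ 1/λ_max, so T_1/T_2 = λ_2/λ_1 = 679/1450 = 0.4683.
Then L ∝ R²T⁴ gives L_1/L_2 = (0.200)² × (0.4683)⁴ = 0.04000 × 0.04808 = 0.001923.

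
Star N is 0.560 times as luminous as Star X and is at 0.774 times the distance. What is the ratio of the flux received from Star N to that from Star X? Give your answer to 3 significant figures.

0.935

F = L/(4πd²), so F_N/F_X = (L_N/L_X) / (d_N/d_X)²
= 0.560 / (0.774)² = 0.560 / 0.5991 = 0.9348.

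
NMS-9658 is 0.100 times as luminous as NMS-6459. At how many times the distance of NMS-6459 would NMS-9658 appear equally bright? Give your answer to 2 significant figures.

Equal flux requires L_NMS-9658/d_NMS-9658² = L_NMS-6459/d_NMS-6459², so d_NMS-9658/d_NMS-6459 = √(L_NMS-9658/L_NMS-6459)
= √(0.100) = 0.3162.

0.32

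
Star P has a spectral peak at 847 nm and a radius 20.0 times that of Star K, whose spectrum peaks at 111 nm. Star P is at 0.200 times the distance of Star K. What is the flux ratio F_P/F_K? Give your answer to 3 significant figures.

Wien's law: T_P/T_K = λ_K/λ_P = 111/847 = 0.1311.
L_P/L_K = (R_P/R_K)²(T_P/T_K)⁴ = (20.0)²(0.1311)⁴ = 0.1180.
F_P/F_K = (L_P/L_K)/(d_P/d_K)² = 0.1180/(0.200)² = 2.950.

2.95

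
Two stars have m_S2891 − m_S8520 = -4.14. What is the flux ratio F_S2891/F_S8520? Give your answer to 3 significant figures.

F_S2891/F_S8520 = 10^(−(m_S2891 − m_S8520)/2.5) = 10^(4.14/2.5) = 10^1.656 = 45.29.

45.3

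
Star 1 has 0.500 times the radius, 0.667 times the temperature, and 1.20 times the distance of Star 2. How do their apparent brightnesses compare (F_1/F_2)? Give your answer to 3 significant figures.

L_1/L_2 = (R_1/R_2)²(T_1/T_2)⁴ = (0.500)² × (0.667)⁴ = 0.04948.
F_1/F_2 = (L_1/L_2)/(d_1/d_2)² = 0.04948 / (1.20)² = 0.03436.

0.0344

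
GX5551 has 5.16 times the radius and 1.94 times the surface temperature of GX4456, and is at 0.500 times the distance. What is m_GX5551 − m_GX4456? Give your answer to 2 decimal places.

-7.95

L_GX5551/L_GX4456 = (5.16)²(1.94)⁴ = 377.1.
F_GX5551/F_GX4456 = (L_GX5551/L_GX4456)/(d_GX5551/d_GX4456)² = 377.1/0.2500 = 1509.
m_GX5551 − m_GX4456 = −2.5 log₁₀(1509) = -7.95.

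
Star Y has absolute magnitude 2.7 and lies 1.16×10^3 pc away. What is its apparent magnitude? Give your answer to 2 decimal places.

m = M + 5 log₁₀(d/10 pc) = 2.7 + 5 log₁₀(1.16×10^3/10)
  = 2.7 + 5 × 2.064 = 2.7 + 10.32 = 13.02.

13.02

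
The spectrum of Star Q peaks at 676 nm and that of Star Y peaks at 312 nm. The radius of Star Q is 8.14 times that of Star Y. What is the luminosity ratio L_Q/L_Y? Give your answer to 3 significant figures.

3.01

Wien's law gives T ∝ 1/λ_max, so T_Q/T_Y = λ_Y/λ_Q = 312/676 = 0.4615.
Then L ∝ R²T⁴ gives L_Q/L_Y = (8.14)² × (0.4615)⁴ = 66.26 × 0.04538 = 3.007.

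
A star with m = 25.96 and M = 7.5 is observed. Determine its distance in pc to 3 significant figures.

m − M = 5 log₁₀(d/10 pc)
25.96 − (7.5) = 18.46 = 5 log₁₀(d/10)
d = 10 × 10^(18.46/5) = 10 × 10^3.692 = 4.920×10^4 pc.

4.92×10^4 pc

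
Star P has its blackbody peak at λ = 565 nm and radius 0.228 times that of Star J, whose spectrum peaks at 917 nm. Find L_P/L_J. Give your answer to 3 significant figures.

0.361

Wien's law gives T ∝ 1/λ_max, so T_P/T_J = λ_J/λ_P = 917/565 = 1.623.
Then L ∝ R²T⁴ gives L_P/L_J = (0.228)² × (1.623)⁴ = 0.05198 × 6.939 = 0.3607.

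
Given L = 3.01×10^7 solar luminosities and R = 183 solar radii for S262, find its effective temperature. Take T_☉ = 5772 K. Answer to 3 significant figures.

T/T_☉ = (L/L_☉)^(1/4) / (R/R_☉)^(1/2)
T = 5772 × (3.01×10^7)^(1/4) / √(183) = 5772 × 74.07 / 13.53 = 3.160×10^4 K.

3.16×10^4 K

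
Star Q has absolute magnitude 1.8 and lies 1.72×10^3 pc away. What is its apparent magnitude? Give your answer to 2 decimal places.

12.98

m = M + 5 log₁₀(d/10 pc) = 1.8 + 5 log₁₀(1.72×10^3/10)
  = 1.8 + 5 × 2.236 = 1.8 + 11.18 = 12.98.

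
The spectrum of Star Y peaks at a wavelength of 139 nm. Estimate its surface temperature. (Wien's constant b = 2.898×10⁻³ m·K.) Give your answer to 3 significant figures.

T = b/λ_max = 2.898×10⁻³ / (139×10⁻⁹) = 2.085×10^4 K.

2.08×10^4 K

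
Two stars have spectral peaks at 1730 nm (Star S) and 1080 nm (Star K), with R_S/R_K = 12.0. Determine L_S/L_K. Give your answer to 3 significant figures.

21.9

Wien's law gives T ∝ 1/λ_max, so T_S/T_K = λ_K/λ_S = 1080/1730 = 0.6243.
Then L ∝ R²T⁴ gives L_S/L_K = (12.0)² × (0.6243)⁴ = 144.0 × 0.1519 = 21.87.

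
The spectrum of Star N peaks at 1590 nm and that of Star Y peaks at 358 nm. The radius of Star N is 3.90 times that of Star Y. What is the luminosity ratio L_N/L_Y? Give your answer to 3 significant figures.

0.0391

Wien's law gives T ∝ 1/λ_max, so T_N/T_Y = λ_Y/λ_N = 358/1590 = 0.2252.
Then L ∝ R²T⁴ gives L_N/L_Y = (3.90)² × (0.2252)⁴ = 15.21 × 0.002570 = 0.03909.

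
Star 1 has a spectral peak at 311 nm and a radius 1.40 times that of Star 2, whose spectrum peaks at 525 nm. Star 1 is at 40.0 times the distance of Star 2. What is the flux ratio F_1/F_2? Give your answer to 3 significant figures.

Wien's law: T_1/T_2 = λ_2/λ_1 = 525/311 = 1.688.
L_1/L_2 = (R_1/R_2)²(T_1/T_2)⁴ = (1.40)²(1.688)⁴ = 15.92.
F_1/F_2 = (L_1/L_2)/(d_1/d_2)² = 15.92/(40.0)² = 0.009948.

0.00995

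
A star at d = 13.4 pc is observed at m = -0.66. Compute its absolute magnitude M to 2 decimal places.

M = m − 5 log₁₀(d/10 pc) = -0.66 − 5 log₁₀(13.4/10)
  = -0.66 − 5 × 0.127 = -0.66 − 0.64 = -1.30.

-1.30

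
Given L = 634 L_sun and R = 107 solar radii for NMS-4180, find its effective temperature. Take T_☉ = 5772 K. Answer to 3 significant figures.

2.80×10^3 K

T/T_☉ = (L/L_☉)^(1/4) / (R/R_☉)^(1/2)
T = 5772 × (634)^(1/4) / √(107) = 5772 × 5.018 / 10.34 = 2800 K.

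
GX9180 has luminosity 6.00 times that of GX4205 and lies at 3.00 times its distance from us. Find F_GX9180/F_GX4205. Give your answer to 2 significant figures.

0.67

F = L/(4πd²), so F_GX9180/F_GX4205 = (L_GX9180/L_GX4205) / (d_GX9180/d_GX4205)²
= 6.00 / (3.00)² = 6.00 / 9.000 = 0.6667.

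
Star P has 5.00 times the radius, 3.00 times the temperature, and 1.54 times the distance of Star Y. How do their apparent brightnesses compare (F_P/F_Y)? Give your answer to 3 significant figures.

854

L_P/L_Y = (R_P/R_Y)²(T_P/T_Y)⁴ = (5.00)² × (3.00)⁴ = 2025.
F_P/F_Y = (L_P/L_Y)/(d_P/d_Y)² = 2025 / (1.54)² = 853.9.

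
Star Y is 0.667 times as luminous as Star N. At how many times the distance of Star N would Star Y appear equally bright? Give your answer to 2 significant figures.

Equal flux requires L_Y/d_Y² = L_N/d_N², so d_Y/d_N = √(L_Y/L_N)
= √(0.667) = 0.8167.

0.82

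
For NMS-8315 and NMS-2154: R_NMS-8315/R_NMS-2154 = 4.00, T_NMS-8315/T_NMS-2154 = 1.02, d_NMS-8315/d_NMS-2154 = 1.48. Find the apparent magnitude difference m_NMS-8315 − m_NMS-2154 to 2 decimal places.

-2.24

L_NMS-8315/L_NMS-2154 = (4.00)²(1.02)⁴ = 17.32.
F_NMS-8315/F_NMS-2154 = (L_NMS-8315/L_NMS-2154)/(d_NMS-8315/d_NMS-2154)² = 17.32/2.190 = 7.907.
m_NMS-8315 − m_NMS-2154 = −2.5 log₁₀(7.907) = -2.24.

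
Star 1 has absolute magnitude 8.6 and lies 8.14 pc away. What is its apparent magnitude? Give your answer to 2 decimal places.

m = M + 5 log₁₀(d/10 pc) = 8.6 + 5 log₁₀(8.14/10)
  = 8.6 + 5 × -0.089 = 8.6 + -0.45 = 8.15.

8.15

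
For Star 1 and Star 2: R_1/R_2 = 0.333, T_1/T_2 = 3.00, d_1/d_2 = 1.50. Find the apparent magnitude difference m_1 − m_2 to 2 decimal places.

L_1/L_2 = (0.333)²(3.00)⁴ = 8.982.
F_1/F_2 = (L_1/L_2)/(d_1/d_2)² = 8.982/2.250 = 3.992.
m_1 − m_2 = −2.5 log₁₀(3.992) = -1.50.

-1.50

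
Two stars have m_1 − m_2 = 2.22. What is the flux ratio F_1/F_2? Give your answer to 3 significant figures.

F_1/F_2 = 10^(−(m_1 − m_2)/2.5) = 10^(-2.22/2.5) = 10^-0.888 = 0.1294.

0.129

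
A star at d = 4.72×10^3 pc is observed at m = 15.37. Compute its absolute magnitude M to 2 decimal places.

M = m − 5 log₁₀(d/10 pc) = 15.37 − 5 log₁₀(4.72×10^3/10)
  = 15.37 − 5 × 2.674 = 15.37 − 13.37 = 2.00.

2.00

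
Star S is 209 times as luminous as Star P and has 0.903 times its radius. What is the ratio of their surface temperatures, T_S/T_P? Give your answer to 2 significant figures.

L ∝ R²T⁴ gives T ∝ (L/R²)^(1/4), so
T_S/T_P = (209 / 0.903²)^(1/4) = (256.3)^(1/4) = 4.001.

4.0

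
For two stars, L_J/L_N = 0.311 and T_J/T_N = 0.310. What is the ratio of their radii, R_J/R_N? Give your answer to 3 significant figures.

L ∝ R²T⁴ gives R ∝ √L / T², so
R_J/R_N = √(0.311) / (0.310)² = 0.5577 / 0.09610 = 5.803.

5.80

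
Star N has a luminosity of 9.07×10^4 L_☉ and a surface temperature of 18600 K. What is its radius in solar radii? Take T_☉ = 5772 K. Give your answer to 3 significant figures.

29.0 solar radii

R/R_☉ = √(L/L_☉) / (T/T_☉)² = √(9.07×10^4) / (3.222)²
       = 301.2 / 10.38 = 29.00.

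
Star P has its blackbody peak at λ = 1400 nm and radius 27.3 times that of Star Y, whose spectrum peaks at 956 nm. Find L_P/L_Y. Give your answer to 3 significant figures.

Wien's law gives T ∝ 1/λ_max, so T_P/T_Y = λ_Y/λ_P = 956/1400 = 0.6829.
Then L ∝ R²T⁴ gives L_P/L_Y = (27.3)² × (0.6829)⁴ = 745.3 × 0.2174 = 162.0.

162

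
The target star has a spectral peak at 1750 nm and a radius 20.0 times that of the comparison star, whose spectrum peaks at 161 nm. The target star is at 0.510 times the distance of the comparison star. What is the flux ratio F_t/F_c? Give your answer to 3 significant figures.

Wien's law: T_t/T_c = λ_c/λ_t = 161/1750 = 0.09200.
L_t/L_c = (R_t/R_c)²(T_t/T_c)⁴ = (20.0)²(0.09200)⁴ = 0.02866.
F_t/F_c = (L_t/L_c)/(d_t/d_c)² = 0.02866/(0.510)² = 0.1102.

0.110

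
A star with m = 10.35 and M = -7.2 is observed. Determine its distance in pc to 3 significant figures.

m − M = 5 log₁₀(d/10 pc)
10.35 − (-7.2) = 17.55 = 5 log₁₀(d/10)
d = 10 × 10^(17.55/5) = 10 × 10^3.510 = 3.236×10^4 pc.

3.24×10^4 pc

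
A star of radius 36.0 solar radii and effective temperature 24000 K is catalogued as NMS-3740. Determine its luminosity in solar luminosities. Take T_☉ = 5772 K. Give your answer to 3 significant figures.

L/L_☉ = (R/R_☉)² (T/T_☉)⁴ = (36.0)² × (24000/5772)⁴
       = 1296 × (4.158)⁴ = 1296 × 298.9 = 3.874×10^5.

3.87×10^5 solar luminosities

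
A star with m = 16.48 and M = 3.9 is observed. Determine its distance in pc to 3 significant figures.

3.28×10^3 pc

m − M = 5 log₁₀(d/10 pc)
16.48 − (3.9) = 12.58 = 5 log₁₀(d/10)
d = 10 × 10^(12.58/5) = 10 × 10^2.516 = 3281 pc.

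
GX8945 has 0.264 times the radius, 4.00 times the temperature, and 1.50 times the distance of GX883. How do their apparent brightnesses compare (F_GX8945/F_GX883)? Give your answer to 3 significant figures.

7.93

L_GX8945/L_GX883 = (R_GX8945/R_GX883)²(T_GX8945/T_GX883)⁴ = (0.264)² × (4.00)⁴ = 17.84.
F_GX8945/F_GX883 = (L_GX8945/L_GX883)/(d_GX8945/d_GX883)² = 17.84 / (1.50)² = 7.930.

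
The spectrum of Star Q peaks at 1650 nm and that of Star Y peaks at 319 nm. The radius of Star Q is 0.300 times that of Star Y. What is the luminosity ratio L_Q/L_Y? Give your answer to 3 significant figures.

1.26×10^-4

Wien's law gives T ∝ 1/λ_max, so T_Q/T_Y = λ_Y/λ_Q = 319/1650 = 0.1933.
Then L ∝ R²T⁴ gives L_Q/L_Y = (0.300)² × (0.1933)⁴ = 0.09000 × 0.001397 = 1.257×10^-4.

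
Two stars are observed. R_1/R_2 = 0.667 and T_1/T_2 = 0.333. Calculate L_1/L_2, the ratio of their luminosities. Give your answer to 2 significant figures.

0.0055

From the Stefan–Boltzmann law, L ∝ R²T⁴, so
L_1/L_2 = (R_1/R_2)² (T_1/T_2)⁴ = (0.667)² × (0.333)⁴ = 0.4449 × 0.01230 = 0.005471.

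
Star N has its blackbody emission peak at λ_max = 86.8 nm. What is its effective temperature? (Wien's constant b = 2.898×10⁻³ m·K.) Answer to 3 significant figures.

3.34×10^4 K

T = b/λ_max = 2.898×10⁻³ / (86.8×10⁻⁹) = 3.339×10^4 K.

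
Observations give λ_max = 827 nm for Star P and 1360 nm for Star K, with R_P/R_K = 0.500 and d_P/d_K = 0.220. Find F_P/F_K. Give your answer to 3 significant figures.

37.8

Wien's law: T_P/T_K = λ_K/λ_P = 1360/827 = 1.644.
L_P/L_K = (R_P/R_K)²(T_P/T_K)⁴ = (0.500)²(1.644)⁴ = 1.828.
F_P/F_K = (L_P/L_K)/(d_P/d_K)² = 1.828/(0.220)² = 37.78.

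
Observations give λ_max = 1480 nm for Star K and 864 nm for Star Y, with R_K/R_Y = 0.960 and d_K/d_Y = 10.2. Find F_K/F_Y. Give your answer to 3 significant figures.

0.00103

Wien's law: T_K/T_Y = λ_Y/λ_K = 864/1480 = 0.5838.
L_K/L_Y = (R_K/R_Y)²(T_K/T_Y)⁴ = (0.960)²(0.5838)⁴ = 0.1070.
F_K/F_Y = (L_K/L_Y)/(d_K/d_Y)² = 0.1070/(10.2)² = 0.001029.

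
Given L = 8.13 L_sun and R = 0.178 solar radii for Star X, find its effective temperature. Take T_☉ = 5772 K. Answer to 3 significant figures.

2.31×10^4 K

T/T_☉ = (L/L_☉)^(1/4) / (R/R_☉)^(1/2)
T = 5772 × (8.13)^(1/4) / √(0.178) = 5772 × 1.689 / 0.4219 = 2.310×10^4 K.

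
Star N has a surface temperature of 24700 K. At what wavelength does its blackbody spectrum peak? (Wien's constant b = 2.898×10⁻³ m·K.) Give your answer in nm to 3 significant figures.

117 nm

λ_max = b/T = 2.898×10⁻³ / 24700 = 1.17×10^-7 m = 117.3 nm.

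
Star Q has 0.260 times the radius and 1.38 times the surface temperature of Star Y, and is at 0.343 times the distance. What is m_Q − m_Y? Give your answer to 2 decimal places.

-0.80

L_Q/L_Y = (0.260)²(1.38)⁴ = 0.2452.
F_Q/F_Y = (L_Q/L_Y)/(d_Q/d_Y)² = 0.2452/0.1176 = 2.084.
m_Q − m_Y = −2.5 log₁₀(2.084) = -0.80.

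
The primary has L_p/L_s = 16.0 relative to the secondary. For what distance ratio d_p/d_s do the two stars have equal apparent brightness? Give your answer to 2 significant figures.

4.0

Equal flux requires L_p/d_p² = L_s/d_s², so d_p/d_s = √(L_p/L_s)
= √(16.0) = 4.000.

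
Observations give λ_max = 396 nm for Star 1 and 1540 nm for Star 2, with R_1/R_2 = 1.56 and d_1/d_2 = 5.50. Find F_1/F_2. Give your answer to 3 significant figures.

18.4

Wien's law: T_1/T_2 = λ_2/λ_1 = 1540/396 = 3.889.
L_1/L_2 = (R_1/R_2)²(T_1/T_2)⁴ = (1.56)²(3.889)⁴ = 556.6.
F_1/F_2 = (L_1/L_2)/(d_1/d_2)² = 556.6/(5.50)² = 18.40.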